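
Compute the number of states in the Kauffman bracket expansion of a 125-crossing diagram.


Each crossing contributes 2 choices (A-smoothing or B-smoothing).
Total states = 2^125 = 42535295865117307932921825928971026432

42535295865117307932921825928971026432


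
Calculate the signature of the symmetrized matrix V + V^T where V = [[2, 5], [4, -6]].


Step 1: V + V^T = [[4, 9], [9, -12]]
Step 2: trace = -8, det = -129
Step 3: Discriminant = (-8)^2 - 4*(-129) = 580
Step 4: Eigenvalues: 8.04159, -16.0416
Step 5: Signature = (# positive eigenvalues) - (# negative eigenvalues) = 0

0


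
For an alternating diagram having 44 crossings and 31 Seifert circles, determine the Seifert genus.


For alternating knots, g = (c - s + 1)/2.
= (44 - 31 + 1)/2
= 14/2 = 7

7


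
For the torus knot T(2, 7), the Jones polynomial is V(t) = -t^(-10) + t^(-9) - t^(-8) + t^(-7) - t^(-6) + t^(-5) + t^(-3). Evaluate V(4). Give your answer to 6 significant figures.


Substituting t = 4 into V(t) = -t^(-10) + t^(-9) - t^(-8) + t^(-7) - t^(-6) + t^(-5) + t^(-3):
  (-)t^(-10) = -9.53674e-07
  (+)t^(-9) = 3.8147e-06
  (-)t^(-8) = -1.52588e-05
  (+)t^(-7) = 6.10352e-05
  (-)t^(-6) = -0.000244141
  (+)t^(-5) = 0.000976562
  (+)t^(-3) = 0.015625
Sum = (-9.53674e-07) + (3.8147e-06) + (-1.52588e-05) + (6.10352e-05) + (-0.000244141) + (0.000976562) + (0.015625)
= 0.01640605927
Rounded to 6 significant figures: 0.0164061

0.0164061


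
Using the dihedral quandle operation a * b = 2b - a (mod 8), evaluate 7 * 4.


7 * 4 = 2*4 - 7 mod 8
= 8 - 7 mod 8
= 1 mod 8 = 1

1


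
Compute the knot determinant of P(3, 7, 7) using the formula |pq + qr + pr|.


Step 1: Compute pq + qr + pr.
pq = 3*7 = 21
qr = 7*7 = 49
pr = 3*7 = 21
pq + qr + pr = 21 + 49 + 21 = 91
Step 2: Take absolute value.
det(P(3,7,7)) = |91| = 91

91


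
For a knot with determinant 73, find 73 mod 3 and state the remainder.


Step 1: A knot is p-colorable if and only if p divides its determinant.
Step 2: Compute 73 mod 3.
73 = 24 * 3 + 1
Step 3: 73 mod 3 = 1
Step 4: The knot is 3-colorable: no

1


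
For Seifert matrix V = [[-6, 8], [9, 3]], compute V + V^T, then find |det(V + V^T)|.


Step 1: Form V + V^T where V = [[-6, 8], [9, 3]]
  V^T = [[-6, 9], [8, 3]]
  V + V^T = [[-12, 17], [17, 6]]
Step 2: det(V + V^T) = (-12)*6 - 17*17
  = -72 - 289 = -361
Step 3: Knot determinant = |det(V + V^T)| = |-361| = 361

361


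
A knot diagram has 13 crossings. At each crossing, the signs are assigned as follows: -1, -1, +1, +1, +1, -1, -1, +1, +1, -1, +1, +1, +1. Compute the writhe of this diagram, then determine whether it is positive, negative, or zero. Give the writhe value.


Step 1: Count positive crossings (+1).
Positive crossings: 8
Step 2: Count negative crossings (-1).
Negative crossings: 5
Step 3: Writhe = (positive) - (negative)
w = 8 - 5 = 3
Step 4: |w| = 3, and w is positive

3


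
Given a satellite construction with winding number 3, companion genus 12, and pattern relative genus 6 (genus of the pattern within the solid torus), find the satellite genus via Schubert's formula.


Schubert: g(satellite) = g_rel(pattern) + |winding| * g(companion),
where g_rel(pattern) is the genus of the pattern relative to the solid torus.
= 6 + 3 * 12
= 6 + 36 = 42

42


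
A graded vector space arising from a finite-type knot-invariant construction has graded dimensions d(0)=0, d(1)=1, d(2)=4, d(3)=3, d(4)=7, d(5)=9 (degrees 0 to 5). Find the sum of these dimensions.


Total dimension = d(0) + d(1) + ... + d(5)
= 0 + 1 + 4 + 3 + 7 + 9
= 24

24


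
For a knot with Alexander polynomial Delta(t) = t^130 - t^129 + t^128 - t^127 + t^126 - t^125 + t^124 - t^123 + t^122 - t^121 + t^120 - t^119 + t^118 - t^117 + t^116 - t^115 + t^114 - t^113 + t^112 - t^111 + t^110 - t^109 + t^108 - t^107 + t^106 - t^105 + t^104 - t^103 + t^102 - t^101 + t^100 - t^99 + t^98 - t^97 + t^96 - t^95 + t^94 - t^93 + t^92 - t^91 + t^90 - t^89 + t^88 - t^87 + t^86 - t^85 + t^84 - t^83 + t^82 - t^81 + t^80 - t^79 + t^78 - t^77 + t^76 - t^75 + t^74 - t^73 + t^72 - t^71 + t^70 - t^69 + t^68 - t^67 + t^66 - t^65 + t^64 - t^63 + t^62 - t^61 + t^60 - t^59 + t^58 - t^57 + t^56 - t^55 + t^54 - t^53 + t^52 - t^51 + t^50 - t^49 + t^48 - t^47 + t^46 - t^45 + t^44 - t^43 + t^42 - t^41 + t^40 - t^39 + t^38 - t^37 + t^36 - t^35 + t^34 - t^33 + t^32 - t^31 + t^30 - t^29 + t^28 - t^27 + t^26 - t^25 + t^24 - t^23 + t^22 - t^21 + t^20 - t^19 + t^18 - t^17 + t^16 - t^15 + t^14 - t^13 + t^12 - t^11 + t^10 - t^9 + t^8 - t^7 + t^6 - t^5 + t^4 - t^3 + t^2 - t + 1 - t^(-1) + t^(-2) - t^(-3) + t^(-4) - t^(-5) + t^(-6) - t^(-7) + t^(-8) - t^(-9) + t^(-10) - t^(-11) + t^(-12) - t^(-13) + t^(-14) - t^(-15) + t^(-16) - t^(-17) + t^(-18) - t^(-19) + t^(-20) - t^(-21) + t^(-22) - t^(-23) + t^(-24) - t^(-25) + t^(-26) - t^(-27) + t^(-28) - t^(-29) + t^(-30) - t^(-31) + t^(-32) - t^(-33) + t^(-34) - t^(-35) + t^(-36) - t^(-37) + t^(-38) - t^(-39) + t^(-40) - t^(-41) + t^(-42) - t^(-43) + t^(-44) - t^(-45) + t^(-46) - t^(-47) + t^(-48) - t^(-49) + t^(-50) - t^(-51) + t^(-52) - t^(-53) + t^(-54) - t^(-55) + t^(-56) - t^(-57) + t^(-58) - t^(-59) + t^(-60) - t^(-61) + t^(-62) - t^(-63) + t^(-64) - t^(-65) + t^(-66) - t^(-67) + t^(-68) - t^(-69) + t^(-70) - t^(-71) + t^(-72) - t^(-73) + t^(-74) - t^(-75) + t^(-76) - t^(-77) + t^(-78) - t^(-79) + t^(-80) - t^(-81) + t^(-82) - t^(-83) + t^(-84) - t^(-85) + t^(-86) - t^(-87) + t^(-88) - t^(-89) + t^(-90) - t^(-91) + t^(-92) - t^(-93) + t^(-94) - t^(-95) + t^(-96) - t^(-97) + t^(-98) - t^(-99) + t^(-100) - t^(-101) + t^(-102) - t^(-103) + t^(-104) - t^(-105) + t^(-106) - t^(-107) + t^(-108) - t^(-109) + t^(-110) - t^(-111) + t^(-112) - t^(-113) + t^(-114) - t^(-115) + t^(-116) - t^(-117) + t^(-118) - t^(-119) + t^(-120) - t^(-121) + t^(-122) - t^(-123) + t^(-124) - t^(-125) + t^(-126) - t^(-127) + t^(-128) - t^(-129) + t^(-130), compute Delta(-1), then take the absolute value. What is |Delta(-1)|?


Step 1: The polynomial has 261 terms with alternating signs, exponents from 130 down to -130.
Step 2: Substitute t = -1. The i-th term has coefficient (-1)^i and exponent (m-i),
  so its value is (-1)^i * (-1)^(m-i) = (-1)^m = 1 for every i.
Step 3: All 261 terms equal 1, so Delta(-1) = 261 * (1) = 261
Step 4: |Delta(-1)| = 261

261


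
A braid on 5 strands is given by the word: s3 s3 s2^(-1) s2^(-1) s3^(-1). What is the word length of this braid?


The word length counts the number of generators (including inverses).
Listing each generator: s3, s3, s2^(-1), s2^(-1), s3^(-1)
There are 5 generators in this braid word.

5


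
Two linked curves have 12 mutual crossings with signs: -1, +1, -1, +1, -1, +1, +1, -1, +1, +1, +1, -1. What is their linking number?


Step 1: Count positive crossings: 7
Step 2: Count negative crossings: 5
Step 3: Sum of signs = 7 - 5 = 2
Step 4: Linking number = sum/2 = 2/2 = 1

1


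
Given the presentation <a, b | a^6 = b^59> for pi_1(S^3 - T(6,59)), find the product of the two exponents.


The relation is a^6 = b^59.
Product of exponents = 6 * 59
= 354

354


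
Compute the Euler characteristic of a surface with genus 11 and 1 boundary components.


chi = 2 - 2g - b
= 2 - 2*11 - 1
= 2 - 22 - 1 = -21

-21


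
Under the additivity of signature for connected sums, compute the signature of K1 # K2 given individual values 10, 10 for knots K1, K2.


The signature is additive under connected sum.
signature(K1 # K2) = (10) + (10)
= 20

20


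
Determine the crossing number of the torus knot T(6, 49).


For a torus knot T(p, q) with gcd(p,q)=1,
the crossing number is min(p*(q-1), q*(p-1)).
p*(q-1) = 6*48 = 288
q*(p-1) = 49*5 = 245
min(288, 245) = 245

245


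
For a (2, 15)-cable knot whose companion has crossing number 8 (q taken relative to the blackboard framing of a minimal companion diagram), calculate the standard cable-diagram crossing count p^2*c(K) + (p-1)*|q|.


Step 1: Each of the c(K) crossings of the companion diagram becomes p*p = p^2 crossings among the p parallel strands, and each of the |q| twists s_1 s_2 ... s_(p-1) adds (p-1) crossings.
  Crossings = p^2 * c(K) + (p-1)*|q|
Step 2: = 2^2 * 8 + (2-1)*15
Step 3: = 4*8 + 1*15
Step 4: = 32 + 15 = 47

47


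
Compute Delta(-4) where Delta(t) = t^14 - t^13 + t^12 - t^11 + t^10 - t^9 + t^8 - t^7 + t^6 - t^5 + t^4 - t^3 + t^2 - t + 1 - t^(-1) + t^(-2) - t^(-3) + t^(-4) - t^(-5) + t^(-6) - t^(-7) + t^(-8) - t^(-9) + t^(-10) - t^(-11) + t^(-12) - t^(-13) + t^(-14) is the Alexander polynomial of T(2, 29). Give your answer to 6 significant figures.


Substituting t = -4 into Delta(t) = t^14 - t^13 + t^12 - t^11 + t^10 - t^9 + t^8 - t^7 + t^6 - t^5 + t^4 - t^3 + t^2 - t + 1 - t^(-1) + t^(-2) - t^(-3) + t^(-4) - t^(-5) + t^(-6) - t^(-7) + t^(-8) - t^(-9) + t^(-10) - t^(-11) + t^(-12) - t^(-13) + t^(-14):
Term values: (268435456) + (67108864) + (16777216) + (4194304) + (1048576) + (262144) + (65536) + (16384) + (4096) + (1024) + (256) + (64) + (16) + (4) + (1) + (0.25) + (0.0625) + (0.015625) + (0.00390625) + (0.000976562) + (0.000244141) + (6.10352e-05) + (1.52588e-05) + (3.8147e-06) + (9.53674e-07) + (2.38419e-07) + (5.96046e-08) + (1.49012e-08) + (3.72529e-09)
Sum = 357913941.3
Rounded to 6 significant figures: 3.57914e+08

3.57914e+08


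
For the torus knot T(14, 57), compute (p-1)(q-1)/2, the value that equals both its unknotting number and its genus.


For a torus knot T(p,q), both the unknotting number and genus equal (p-1)(q-1)/2.
= (14-1)(57-1)/2
= 13*56/2
= 728/2 = 364

364


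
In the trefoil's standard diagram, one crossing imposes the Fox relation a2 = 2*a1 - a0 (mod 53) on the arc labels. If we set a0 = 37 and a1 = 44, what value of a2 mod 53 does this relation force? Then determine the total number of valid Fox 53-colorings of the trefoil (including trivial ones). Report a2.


Step 1: Apply the given crossing relation 2*a1 - a0 - a2 = 0 (mod 53).
  a2 = 2*a1 - a0 mod 53
  a2 = 2*44 - 37 mod 53
  a2 = 88 - 37 mod 53
  a2 = 51 mod 53 = 51
Step 2: The trefoil has determinant 3.
  Number of Fox p-colorings (p prime) is p^2 if p = 3, else p.
  Since 53 does not divide 3, only trivial (constant) colorings exist.
  (So the trial a0 = 37, a1 = 44 with a0 != a1 does NOT extend to a valid coloring of the whole trefoil: the other two crossing relations require 3*(a1 - a0) = 0 (mod 53), which fails.)
  Total colorings = 53
Step 3: a2 = 51, total Fox 53-colorings = 53

51


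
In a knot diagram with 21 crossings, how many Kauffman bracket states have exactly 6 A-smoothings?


We choose which 6 of 21 crossings get A-smoothings.
C(21, 6) = 21! / (6! * 15!)
= 54264

54264


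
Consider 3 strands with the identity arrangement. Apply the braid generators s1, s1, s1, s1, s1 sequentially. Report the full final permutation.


Starting with identity [1, 2, 3].
Apply generators in sequence:
  After s1: [2, 1, 3]
  After s1: [1, 2, 3]
  After s1: [2, 1, 3]
  After s1: [1, 2, 3]
  After s1: [2, 1, 3]
Final permutation: [2, 1, 3]

[2, 1, 3]


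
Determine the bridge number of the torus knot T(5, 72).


The bridge number of T(p,q) is min(p,q).
min(5, 72) = 5

5


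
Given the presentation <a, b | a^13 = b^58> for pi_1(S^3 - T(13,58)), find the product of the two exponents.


The relation is a^13 = b^58.
Product of exponents = 13 * 58
= 754

754


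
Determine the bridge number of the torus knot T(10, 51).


The bridge number of T(p,q) is min(p,q).
min(10, 51) = 10

10


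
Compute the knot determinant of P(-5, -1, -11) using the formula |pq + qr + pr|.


Step 1: Compute pq + qr + pr.
pq = (-5)*(-1) = 5
qr = (-1)*(-11) = 11
pr = (-5)*(-11) = 55
pq + qr + pr = 5 + 11 + 55 = 71
Step 2: Take absolute value.
det(P(-5,-1,-11)) = |71| = 71

71


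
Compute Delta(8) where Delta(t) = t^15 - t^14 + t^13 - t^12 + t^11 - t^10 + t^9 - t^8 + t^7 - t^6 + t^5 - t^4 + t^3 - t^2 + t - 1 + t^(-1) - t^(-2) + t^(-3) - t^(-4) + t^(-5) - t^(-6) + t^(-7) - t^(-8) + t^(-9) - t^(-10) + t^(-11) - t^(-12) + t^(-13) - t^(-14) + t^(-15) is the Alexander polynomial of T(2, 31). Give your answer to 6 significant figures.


Substituting t = 8 into Delta(t) = t^15 - t^14 + t^13 - t^12 + t^11 - t^10 + t^9 - t^8 + t^7 - t^6 + t^5 - t^4 + t^3 - t^2 + t - 1 + t^(-1) - t^(-2) + t^(-3) - t^(-4) + t^(-5) - t^(-6) + t^(-7) - t^(-8) + t^(-9) - t^(-10) + t^(-11) - t^(-12) + t^(-13) - t^(-14) + t^(-15):
Term values: (35184372088832) + (-4398046511104) + (549755813888) + (-68719476736) + (8589934592) + (-1073741824) + (134217728) + (-16777216) + (2097152) + (-262144) + (32768) + (-4096) + (512) + (-64) + (8) + (-1) + (0.125) + (-0.015625) + (0.00195312) + (-0.000244141) + (3.05176e-05) + (-3.8147e-06) + (4.76837e-07) + (-5.96046e-08) + (7.45058e-09) + (-9.31323e-10) + (1.16415e-10) + (-1.45519e-11) + (1.81899e-12) + (-2.27374e-13) + (2.84217e-14)
Sum = 3.127499741e+13
Rounded to 6 significant figures: 3.1275e+13

3.1275e+13


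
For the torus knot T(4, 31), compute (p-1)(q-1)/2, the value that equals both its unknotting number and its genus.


For a torus knot T(p,q), both the unknotting number and genus equal (p-1)(q-1)/2.
= (4-1)(31-1)/2
= 3*30/2
= 90/2 = 45

45


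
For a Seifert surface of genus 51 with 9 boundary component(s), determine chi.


chi = 2 - 2g - b
= 2 - 2*51 - 9
= 2 - 102 - 9 = -109

-109


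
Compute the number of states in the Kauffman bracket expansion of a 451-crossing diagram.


Each crossing contributes 2 choices (A-smoothing or B-smoothing).
Total states = 2^451 = 5814709794364855124394590463104036274829130885498544482251921593445114304907183386609528405710108524486100172850129423468276813028917248

5814709794364855124394590463104036274829130885498544482251921593445114304907183386609528405710108524486100172850129423468276813028917248


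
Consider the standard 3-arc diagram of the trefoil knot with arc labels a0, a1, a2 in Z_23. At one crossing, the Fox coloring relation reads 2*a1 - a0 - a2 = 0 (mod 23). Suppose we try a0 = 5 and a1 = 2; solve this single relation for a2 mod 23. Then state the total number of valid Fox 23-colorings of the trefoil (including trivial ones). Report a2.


Step 1: Apply the given crossing relation 2*a1 - a0 - a2 = 0 (mod 23).
  a2 = 2*a1 - a0 mod 23
  a2 = 2*2 - 5 mod 23
  a2 = 4 - 5 mod 23
  a2 = -1 mod 23 = 22
Step 2: The trefoil has determinant 3.
  Number of Fox p-colorings (p prime) is p^2 if p = 3, else p.
  Since 23 does not divide 3, only trivial (constant) colorings exist.
  (So the trial a0 = 5, a1 = 2 with a0 != a1 does NOT extend to a valid coloring of the whole trefoil: the other two crossing relations require 3*(a1 - a0) = 0 (mod 23), which fails.)
  Total colorings = 23
Step 3: a2 = 22, total Fox 23-colorings = 23

22


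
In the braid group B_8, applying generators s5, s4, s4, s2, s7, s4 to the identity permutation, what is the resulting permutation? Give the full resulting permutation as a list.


Starting with identity [1, 2, 3, 4, 5, 6, 7, 8].
Apply generators in sequence:
  After s5: [1, 2, 3, 4, 6, 5, 7, 8]
  After s4: [1, 2, 3, 6, 4, 5, 7, 8]
  After s4: [1, 2, 3, 4, 6, 5, 7, 8]
  After s2: [1, 3, 2, 4, 6, 5, 7, 8]
  After s7: [1, 3, 2, 4, 6, 5, 8, 7]
  After s4: [1, 3, 2, 6, 4, 5, 8, 7]
Final permutation: [1, 3, 2, 6, 4, 5, 8, 7]

[1, 3, 2, 6, 4, 5, 8, 7]


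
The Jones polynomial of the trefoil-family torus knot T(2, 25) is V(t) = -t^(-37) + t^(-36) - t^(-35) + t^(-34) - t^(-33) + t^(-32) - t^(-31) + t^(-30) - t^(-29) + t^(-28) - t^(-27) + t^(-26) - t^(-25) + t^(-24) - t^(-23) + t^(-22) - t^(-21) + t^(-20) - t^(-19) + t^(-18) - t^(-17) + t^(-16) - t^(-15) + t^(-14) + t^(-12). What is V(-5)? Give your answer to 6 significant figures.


Substituting t = -5 into V(t) = -t^(-37) + t^(-36) - t^(-35) + t^(-34) - t^(-33) + t^(-32) - t^(-31) + t^(-30) - t^(-29) + t^(-28) - t^(-27) + t^(-26) - t^(-25) + t^(-24) - t^(-23) + t^(-22) - t^(-21) + t^(-20) - t^(-19) + t^(-18) - t^(-17) + t^(-16) - t^(-15) + t^(-14) + t^(-12):
  (-)t^(-37) = 1.37439e-26
  (+)t^(-36) = 6.87195e-26
  (-)t^(-35) = 3.43597e-25
  (+)t^(-34) = 1.71799e-24
  (-)t^(-33) = 8.58993e-24
  (+)t^(-32) = 4.29497e-23
  (-)t^(-31) = 2.14748e-22
  (+)t^(-30) = 1.07374e-21
  (-)t^(-29) = 5.36871e-21
  (+)t^(-28) = 2.68435e-20
  (-)t^(-27) = 1.34218e-19
  (+)t^(-26) = 6.71089e-19
  (-)t^(-25) = 3.35544e-18
  (+)t^(-24) = 1.67772e-17
  (-)t^(-23) = 8.38861e-17
  (+)t^(-22) = 4.1943e-16
  (-)t^(-21) = 2.09715e-15
  (+)t^(-20) = 1.04858e-14
  (-)t^(-19) = 5.24288e-14
  (+)t^(-18) = 2.62144e-13
  (-)t^(-17) = 1.31072e-12
  (+)t^(-16) = 6.5536e-12
  (-)t^(-15) = 3.2768e-11
  (+)t^(-14) = 1.6384e-10
  (+)t^(-12) = 4.096e-09
Sum = (1.37439e-26) + (6.87195e-26) + (3.43597e-25) + (1.71799e-24) + (8.58993e-24) + (4.29497e-23) + (2.14748e-22) + (1.07374e-21) + (5.36871e-21) + (2.68435e-20) + (1.34218e-19) + (6.71089e-19) + (3.35544e-18) + (1.67772e-17) + (8.38861e-17) + (4.1943e-16) + (2.09715e-15) + (1.04858e-14) + (5.24288e-14) + (2.62144e-13) + (1.31072e-12) + (6.5536e-12) + (3.2768e-11) + (1.6384e-10) + (4.096e-09)
= 4.3008e-09
Rounded to 6 significant figures: 4.3008e-09

4.3008e-09


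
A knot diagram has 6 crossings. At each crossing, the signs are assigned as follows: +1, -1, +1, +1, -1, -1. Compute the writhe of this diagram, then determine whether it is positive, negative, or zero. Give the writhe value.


Step 1: Count positive crossings (+1).
Positive crossings: 3
Step 2: Count negative crossings (-1).
Negative crossings: 3
Step 3: Writhe = (positive) - (negative)
w = 3 - 3 = 0
Step 4: |w| = 0, and w is zero

0


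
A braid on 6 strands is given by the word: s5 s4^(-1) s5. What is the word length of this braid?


The word length counts the number of generators (including inverses).
Listing each generator: s5, s4^(-1), s5
There are 3 generators in this braid word.

3


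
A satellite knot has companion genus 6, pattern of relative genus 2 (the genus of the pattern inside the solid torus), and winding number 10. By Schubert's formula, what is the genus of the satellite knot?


Schubert: g(satellite) = g_rel(pattern) + |winding| * g(companion),
where g_rel(pattern) is the genus of the pattern relative to the solid torus.
= 2 + 10 * 6
= 2 + 60 = 62

62


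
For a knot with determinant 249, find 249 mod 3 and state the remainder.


Step 1: A knot is p-colorable if and only if p divides its determinant.
Step 2: Compute 249 mod 3.
249 = 83 * 3 + 0
Step 3: 249 mod 3 = 0
Step 4: The knot is 3-colorable: yes

0


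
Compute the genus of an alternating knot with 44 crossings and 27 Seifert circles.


For alternating knots, g = (c - s + 1)/2.
= (44 - 27 + 1)/2
= 18/2 = 9

9


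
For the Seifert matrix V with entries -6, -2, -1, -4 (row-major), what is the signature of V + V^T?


Step 1: V + V^T = [[-12, -3], [-3, -8]]
Step 2: trace = -20, det = 87
Step 3: Discriminant = (-20)^2 - 4*87 = 52
Step 4: Eigenvalues: -6.39445, -13.6056
Step 5: Signature = (# positive eigenvalues) - (# negative eigenvalues) = -2

-2


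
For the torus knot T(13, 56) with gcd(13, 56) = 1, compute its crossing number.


For a torus knot T(p, q) with gcd(p,q)=1,
the crossing number is min(p*(q-1), q*(p-1)).
p*(q-1) = 13*55 = 715
q*(p-1) = 56*12 = 672
min(715, 672) = 672

672


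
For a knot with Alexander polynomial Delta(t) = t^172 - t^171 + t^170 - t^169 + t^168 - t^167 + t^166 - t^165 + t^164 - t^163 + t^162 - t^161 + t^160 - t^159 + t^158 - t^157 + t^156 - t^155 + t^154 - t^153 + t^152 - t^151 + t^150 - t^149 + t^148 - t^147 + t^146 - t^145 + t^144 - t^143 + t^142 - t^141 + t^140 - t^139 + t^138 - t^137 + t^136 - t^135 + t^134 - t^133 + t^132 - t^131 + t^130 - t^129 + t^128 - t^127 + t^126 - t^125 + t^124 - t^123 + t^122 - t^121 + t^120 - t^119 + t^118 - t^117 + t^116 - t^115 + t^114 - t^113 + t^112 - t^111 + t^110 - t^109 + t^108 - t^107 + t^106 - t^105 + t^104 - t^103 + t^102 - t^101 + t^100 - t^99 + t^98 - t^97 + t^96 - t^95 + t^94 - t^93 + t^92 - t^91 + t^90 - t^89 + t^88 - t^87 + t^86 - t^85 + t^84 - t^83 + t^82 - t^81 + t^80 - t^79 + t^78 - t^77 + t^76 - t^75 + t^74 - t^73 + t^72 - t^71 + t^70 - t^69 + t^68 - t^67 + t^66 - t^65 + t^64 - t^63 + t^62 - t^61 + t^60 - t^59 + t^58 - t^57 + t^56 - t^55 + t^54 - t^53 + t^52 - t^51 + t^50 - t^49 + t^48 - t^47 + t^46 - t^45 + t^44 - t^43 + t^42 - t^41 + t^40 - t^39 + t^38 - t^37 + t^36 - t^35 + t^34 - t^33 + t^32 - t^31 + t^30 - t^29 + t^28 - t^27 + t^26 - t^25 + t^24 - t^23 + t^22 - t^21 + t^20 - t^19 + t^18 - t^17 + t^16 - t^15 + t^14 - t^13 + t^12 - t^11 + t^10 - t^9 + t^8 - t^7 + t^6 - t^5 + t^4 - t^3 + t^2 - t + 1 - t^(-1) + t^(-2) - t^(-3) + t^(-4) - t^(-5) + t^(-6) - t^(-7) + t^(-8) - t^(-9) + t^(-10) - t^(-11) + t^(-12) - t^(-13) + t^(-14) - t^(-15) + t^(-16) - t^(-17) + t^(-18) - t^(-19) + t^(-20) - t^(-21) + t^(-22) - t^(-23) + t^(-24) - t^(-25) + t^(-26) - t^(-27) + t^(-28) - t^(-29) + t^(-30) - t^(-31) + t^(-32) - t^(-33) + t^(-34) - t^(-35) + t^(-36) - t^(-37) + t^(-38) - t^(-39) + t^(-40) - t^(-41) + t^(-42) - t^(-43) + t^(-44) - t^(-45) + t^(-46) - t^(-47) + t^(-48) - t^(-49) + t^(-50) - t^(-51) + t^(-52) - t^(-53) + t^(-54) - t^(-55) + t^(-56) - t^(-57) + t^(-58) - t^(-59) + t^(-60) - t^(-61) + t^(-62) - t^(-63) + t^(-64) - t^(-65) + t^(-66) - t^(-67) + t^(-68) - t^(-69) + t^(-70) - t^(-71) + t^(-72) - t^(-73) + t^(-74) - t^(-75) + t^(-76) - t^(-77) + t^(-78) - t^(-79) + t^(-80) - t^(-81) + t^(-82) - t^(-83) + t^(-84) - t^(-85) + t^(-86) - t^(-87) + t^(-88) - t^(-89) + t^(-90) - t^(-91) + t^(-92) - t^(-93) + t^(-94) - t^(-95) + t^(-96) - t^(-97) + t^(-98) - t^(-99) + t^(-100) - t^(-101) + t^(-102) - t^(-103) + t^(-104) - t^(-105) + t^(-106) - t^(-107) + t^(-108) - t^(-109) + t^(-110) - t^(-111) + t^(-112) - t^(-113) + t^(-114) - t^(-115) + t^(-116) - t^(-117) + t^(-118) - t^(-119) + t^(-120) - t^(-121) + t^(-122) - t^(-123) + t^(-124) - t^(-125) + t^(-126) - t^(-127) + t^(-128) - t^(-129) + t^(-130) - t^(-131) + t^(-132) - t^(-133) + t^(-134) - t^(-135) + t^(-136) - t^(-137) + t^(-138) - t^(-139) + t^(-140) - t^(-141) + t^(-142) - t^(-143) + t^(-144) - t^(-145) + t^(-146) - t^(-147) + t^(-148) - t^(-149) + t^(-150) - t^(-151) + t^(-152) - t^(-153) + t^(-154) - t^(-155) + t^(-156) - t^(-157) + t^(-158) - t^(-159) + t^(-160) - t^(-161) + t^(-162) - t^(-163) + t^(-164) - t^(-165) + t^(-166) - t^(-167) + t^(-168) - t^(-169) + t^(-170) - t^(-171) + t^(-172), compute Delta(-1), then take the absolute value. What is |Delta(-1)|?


Step 1: The polynomial has 345 terms with alternating signs, exponents from 172 down to -172.
Step 2: Substitute t = -1. The i-th term has coefficient (-1)^i and exponent (m-i),
  so its value is (-1)^i * (-1)^(m-i) = (-1)^m = 1 for every i.
Step 3: All 345 terms equal 1, so Delta(-1) = 345 * (1) = 345
Step 4: |Delta(-1)| = 345

345


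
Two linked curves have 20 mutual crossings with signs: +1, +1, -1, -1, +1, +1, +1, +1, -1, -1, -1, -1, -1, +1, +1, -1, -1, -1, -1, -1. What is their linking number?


Step 1: Count positive crossings: 8
Step 2: Count negative crossings: 12
Step 3: Sum of signs = 8 - 12 = -4
Step 4: Linking number = sum/2 = -4/2 = -2

-2


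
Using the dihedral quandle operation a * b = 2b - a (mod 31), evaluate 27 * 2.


27 * 2 = 2*2 - 27 mod 31
= 4 - 27 mod 31
= -23 mod 31 = 8

8


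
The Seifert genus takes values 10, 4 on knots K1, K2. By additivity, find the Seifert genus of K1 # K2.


The Seifert genus is additive under connected sum.
Seifert genus(K1 # K2) = (10) + (4)
= 14

14


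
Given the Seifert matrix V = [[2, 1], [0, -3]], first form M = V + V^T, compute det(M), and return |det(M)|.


Step 1: Form V + V^T where V = [[2, 1], [0, -3]]
  V^T = [[2, 0], [1, -3]]
  V + V^T = [[4, 1], [1, -6]]
Step 2: det(V + V^T) = 4*(-6) - 1*1
  = -24 - 1 = -25
Step 3: Knot determinant = |det(V + V^T)| = |-25| = 25

25


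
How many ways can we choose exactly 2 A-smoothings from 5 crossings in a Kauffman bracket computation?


We choose which 2 of 5 crossings get A-smoothings.
C(5, 2) = 5! / (2! * 3!)
= 10

10


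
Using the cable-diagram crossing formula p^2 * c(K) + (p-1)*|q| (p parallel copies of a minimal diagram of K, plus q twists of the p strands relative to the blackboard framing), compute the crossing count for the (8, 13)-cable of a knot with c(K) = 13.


Step 1: Each of the c(K) crossings of the companion diagram becomes p*p = p^2 crossings among the p parallel strands, and each of the |q| twists s_1 s_2 ... s_(p-1) adds (p-1) crossings.
  Crossings = p^2 * c(K) + (p-1)*|q|
Step 2: = 8^2 * 13 + (8-1)*13
Step 3: = 64*13 + 7*13
Step 4: = 832 + 91 = 923

923


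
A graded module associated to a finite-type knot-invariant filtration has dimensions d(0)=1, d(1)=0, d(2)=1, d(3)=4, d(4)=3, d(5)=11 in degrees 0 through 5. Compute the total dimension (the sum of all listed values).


Total dimension = d(0) + d(1) + ... + d(5)
= 1 + 0 + 1 + 4 + 3 + 11
= 20

20


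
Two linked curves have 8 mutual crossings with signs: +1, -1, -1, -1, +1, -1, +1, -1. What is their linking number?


Step 1: Count positive crossings: 3
Step 2: Count negative crossings: 5
Step 3: Sum of signs = 3 - 5 = -2
Step 4: Linking number = sum/2 = -2/2 = -1

-1


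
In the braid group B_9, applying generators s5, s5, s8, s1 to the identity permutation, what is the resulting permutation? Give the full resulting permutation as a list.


Starting with identity [1, 2, 3, 4, 5, 6, 7, 8, 9].
Apply generators in sequence:
  After s5: [1, 2, 3, 4, 6, 5, 7, 8, 9]
  After s5: [1, 2, 3, 4, 5, 6, 7, 8, 9]
  After s8: [1, 2, 3, 4, 5, 6, 7, 9, 8]
  After s1: [2, 1, 3, 4, 5, 6, 7, 9, 8]
Final permutation: [2, 1, 3, 4, 5, 6, 7, 9, 8]

[2, 1, 3, 4, 5, 6, 7, 9, 8]


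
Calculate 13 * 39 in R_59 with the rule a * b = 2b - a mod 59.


13 * 39 = 2*39 - 13 mod 59
= 78 - 13 mod 59
= 65 mod 59 = 6

6


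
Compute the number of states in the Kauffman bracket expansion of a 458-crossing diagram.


Each crossing contributes 2 choices (A-smoothing or B-smoothing).
Total states = 2^458 = 744282853678701455922507579277316643178128753343813693728245963960974631028119473486019635930893891134220822124816566203939432067701407744

744282853678701455922507579277316643178128753343813693728245963960974631028119473486019635930893891134220822124816566203939432067701407744


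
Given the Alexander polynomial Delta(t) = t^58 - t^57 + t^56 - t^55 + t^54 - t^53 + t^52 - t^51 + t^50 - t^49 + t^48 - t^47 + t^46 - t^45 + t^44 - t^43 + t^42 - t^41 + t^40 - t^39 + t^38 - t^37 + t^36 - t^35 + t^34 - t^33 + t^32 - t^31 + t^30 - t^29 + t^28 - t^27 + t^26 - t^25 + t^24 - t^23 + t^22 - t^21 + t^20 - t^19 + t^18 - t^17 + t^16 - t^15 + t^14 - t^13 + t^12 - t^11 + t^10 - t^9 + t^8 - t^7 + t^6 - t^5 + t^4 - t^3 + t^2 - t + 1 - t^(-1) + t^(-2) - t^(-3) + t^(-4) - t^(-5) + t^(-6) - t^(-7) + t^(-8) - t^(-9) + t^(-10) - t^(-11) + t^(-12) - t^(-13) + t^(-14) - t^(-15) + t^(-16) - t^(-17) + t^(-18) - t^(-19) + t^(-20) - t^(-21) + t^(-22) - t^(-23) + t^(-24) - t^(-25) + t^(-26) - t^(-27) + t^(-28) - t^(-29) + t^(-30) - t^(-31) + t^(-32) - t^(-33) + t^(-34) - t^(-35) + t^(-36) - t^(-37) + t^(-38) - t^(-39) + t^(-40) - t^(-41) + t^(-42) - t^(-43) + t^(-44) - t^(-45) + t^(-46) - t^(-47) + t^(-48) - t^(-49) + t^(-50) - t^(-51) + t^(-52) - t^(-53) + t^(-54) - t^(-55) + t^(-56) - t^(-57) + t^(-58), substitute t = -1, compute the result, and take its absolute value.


Step 1: The polynomial has 117 terms with alternating signs, exponents from 58 down to -58.
Step 2: Substitute t = -1. The i-th term has coefficient (-1)^i and exponent (m-i),
  so its value is (-1)^i * (-1)^(m-i) = (-1)^m = 1 for every i.
Step 3: All 117 terms equal 1, so Delta(-1) = 117 * (1) = 117
Step 4: |Delta(-1)| = 117

117


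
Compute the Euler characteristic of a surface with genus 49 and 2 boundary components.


chi = 2 - 2g - b
= 2 - 2*49 - 2
= 2 - 98 - 2 = -98

-98


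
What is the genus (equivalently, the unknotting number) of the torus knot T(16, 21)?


For a torus knot T(p,q), both the unknotting number and genus equal (p-1)(q-1)/2.
= (16-1)(21-1)/2
= 15*20/2
= 300/2 = 150

150


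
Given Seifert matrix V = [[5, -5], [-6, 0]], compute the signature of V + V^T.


Step 1: V + V^T = [[10, -11], [-11, 0]]
Step 2: trace = 10, det = -121
Step 3: Discriminant = 10^2 - 4*(-121) = 584
Step 4: Eigenvalues: 17.083, -7.08305
Step 5: Signature = (# positive eigenvalues) - (# negative eigenvalues) = 0

0


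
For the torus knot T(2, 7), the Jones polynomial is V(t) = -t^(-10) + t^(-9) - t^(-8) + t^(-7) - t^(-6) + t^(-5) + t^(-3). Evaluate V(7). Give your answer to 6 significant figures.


Substituting t = 7 into V(t) = -t^(-10) + t^(-9) - t^(-8) + t^(-7) - t^(-6) + t^(-5) + t^(-3):
  (-)t^(-10) = -3.54013e-09
  (+)t^(-9) = 2.47809e-08
  (-)t^(-8) = -1.73467e-07
  (+)t^(-7) = 1.21427e-06
  (-)t^(-6) = -8.49986e-06
  (+)t^(-5) = 5.9499e-05
  (+)t^(-3) = 0.00291545
Sum = (-3.54013e-09) + (2.47809e-08) + (-1.73467e-07) + (1.21427e-06) + (-8.49986e-06) + (5.9499e-05) + (0.00291545)
= 0.002967513094
Rounded to 6 significant figures: 0.00296751

0.00296751


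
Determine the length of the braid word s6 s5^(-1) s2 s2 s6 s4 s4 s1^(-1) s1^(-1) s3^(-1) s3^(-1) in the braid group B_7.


The word length counts the number of generators (including inverses).
Listing each generator: s6, s5^(-1), s2, s2, s6, s4, s4, s1^(-1), s1^(-1), s3^(-1), s3^(-1)
There are 11 generators in this braid word.

11


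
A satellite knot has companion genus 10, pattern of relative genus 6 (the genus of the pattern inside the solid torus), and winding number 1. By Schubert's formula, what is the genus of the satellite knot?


Schubert: g(satellite) = g_rel(pattern) + |winding| * g(companion),
where g_rel(pattern) is the genus of the pattern relative to the solid torus.
= 6 + 1 * 10
= 6 + 10 = 16

16


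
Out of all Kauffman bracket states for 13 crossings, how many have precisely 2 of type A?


We choose which 2 of 13 crossings get A-smoothings.
C(13, 2) = 13! / (2! * 11!)
= 78

78


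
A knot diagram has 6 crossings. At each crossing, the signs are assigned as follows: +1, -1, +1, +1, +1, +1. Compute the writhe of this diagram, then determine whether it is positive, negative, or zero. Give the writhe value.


Step 1: Count positive crossings (+1).
Positive crossings: 5
Step 2: Count negative crossings (-1).
Negative crossings: 1
Step 3: Writhe = (positive) - (negative)
w = 5 - 1 = 4
Step 4: |w| = 4, and w is positive

4


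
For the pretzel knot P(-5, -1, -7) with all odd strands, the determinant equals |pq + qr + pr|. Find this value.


Step 1: Compute pq + qr + pr.
pq = (-5)*(-1) = 5
qr = (-1)*(-7) = 7
pr = (-5)*(-7) = 35
pq + qr + pr = 5 + 7 + 35 = 47
Step 2: Take absolute value.
det(P(-5,-1,-7)) = |47| = 47

47


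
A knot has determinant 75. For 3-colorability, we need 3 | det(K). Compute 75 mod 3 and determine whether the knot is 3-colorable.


Step 1: A knot is p-colorable if and only if p divides its determinant.
Step 2: Compute 75 mod 3.
75 = 25 * 3 + 0
Step 3: 75 mod 3 = 0
Step 4: The knot is 3-colorable: yes

0


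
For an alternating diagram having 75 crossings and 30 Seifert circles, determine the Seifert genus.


For alternating knots, g = (c - s + 1)/2.
= (75 - 30 + 1)/2
= 46/2 = 23

23


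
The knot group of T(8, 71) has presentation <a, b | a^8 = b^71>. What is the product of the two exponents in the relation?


The relation is a^8 = b^71.
Product of exponents = 8 * 71
= 568

568


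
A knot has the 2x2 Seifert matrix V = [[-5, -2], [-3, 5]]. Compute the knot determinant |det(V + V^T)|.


Step 1: Form V + V^T where V = [[-5, -2], [-3, 5]]
  V^T = [[-5, -3], [-2, 5]]
  V + V^T = [[-10, -5], [-5, 10]]
Step 2: det(V + V^T) = (-10)*10 - (-5)*(-5)
  = -100 - 25 = -125
Step 3: Knot determinant = |det(V + V^T)| = |-125| = 125

125


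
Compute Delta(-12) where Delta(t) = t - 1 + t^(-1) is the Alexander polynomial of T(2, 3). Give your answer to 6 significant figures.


Substituting t = -12 into Delta(t) = t - 1 + t^(-1):
Term values: (-12) + (-1) + (-0.0833333)
Sum = -13.08333333
Rounded to 6 significant figures: -13.0833

-13.0833


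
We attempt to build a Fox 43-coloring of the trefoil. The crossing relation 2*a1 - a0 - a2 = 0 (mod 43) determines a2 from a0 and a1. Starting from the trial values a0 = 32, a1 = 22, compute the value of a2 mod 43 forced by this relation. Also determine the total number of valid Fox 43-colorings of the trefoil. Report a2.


Step 1: Apply the given crossing relation 2*a1 - a0 - a2 = 0 (mod 43).
  a2 = 2*a1 - a0 mod 43
  a2 = 2*22 - 32 mod 43
  a2 = 44 - 32 mod 43
  a2 = 12 mod 43 = 12
Step 2: The trefoil has determinant 3.
  Number of Fox p-colorings (p prime) is p^2 if p = 3, else p.
  Since 43 does not divide 3, only trivial (constant) colorings exist.
  (So the trial a0 = 32, a1 = 22 with a0 != a1 does NOT extend to a valid coloring of the whole trefoil: the other two crossing relations require 3*(a1 - a0) = 0 (mod 43), which fails.)
  Total colorings = 43
Step 3: a2 = 12, total Fox 43-colorings = 43

12


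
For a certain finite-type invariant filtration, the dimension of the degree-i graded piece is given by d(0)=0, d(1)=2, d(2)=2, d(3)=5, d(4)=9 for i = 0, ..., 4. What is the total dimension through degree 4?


Total dimension = d(0) + d(1) + ... + d(4)
= 0 + 2 + 2 + 5 + 9
= 18

18


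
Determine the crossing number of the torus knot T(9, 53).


For a torus knot T(p, q) with gcd(p,q)=1,
the crossing number is min(p*(q-1), q*(p-1)).
p*(q-1) = 9*52 = 468
q*(p-1) = 53*8 = 424
min(468, 424) = 424

424


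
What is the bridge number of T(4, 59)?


The bridge number of T(p,q) is min(p,q).
min(4, 59) = 4

4


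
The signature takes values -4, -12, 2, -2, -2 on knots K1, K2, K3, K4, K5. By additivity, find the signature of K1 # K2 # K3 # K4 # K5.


The signature is additive under connected sum.
signature(K1 # K2 # K3 # K4 # K5) = (-4) + (-12) + (2) + (-2) + (-2)
= -18

-18


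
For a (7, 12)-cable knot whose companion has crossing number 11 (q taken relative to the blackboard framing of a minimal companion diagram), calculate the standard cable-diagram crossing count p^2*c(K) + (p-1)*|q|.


Step 1: Each of the c(K) crossings of the companion diagram becomes p*p = p^2 crossings among the p parallel strands, and each of the |q| twists s_1 s_2 ... s_(p-1) adds (p-1) crossings.
  Crossings = p^2 * c(K) + (p-1)*|q|
Step 2: = 7^2 * 11 + (7-1)*12
Step 3: = 49*11 + 6*12
Step 4: = 539 + 72 = 611

611


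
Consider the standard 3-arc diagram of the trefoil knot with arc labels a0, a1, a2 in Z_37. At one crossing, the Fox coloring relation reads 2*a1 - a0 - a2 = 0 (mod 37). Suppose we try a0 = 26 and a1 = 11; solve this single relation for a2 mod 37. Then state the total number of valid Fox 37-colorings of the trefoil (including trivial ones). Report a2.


Step 1: Apply the given crossing relation 2*a1 - a0 - a2 = 0 (mod 37).
  a2 = 2*a1 - a0 mod 37
  a2 = 2*11 - 26 mod 37
  a2 = 22 - 26 mod 37
  a2 = -4 mod 37 = 33
Step 2: The trefoil has determinant 3.
  Number of Fox p-colorings (p prime) is p^2 if p = 3, else p.
  Since 37 does not divide 3, only trivial (constant) colorings exist.
  (So the trial a0 = 26, a1 = 11 with a0 != a1 does NOT extend to a valid coloring of the whole trefoil: the other two crossing relations require 3*(a1 - a0) = 0 (mod 37), which fails.)
  Total colorings = 37
Step 3: a2 = 33, total Fox 37-colorings = 37

33


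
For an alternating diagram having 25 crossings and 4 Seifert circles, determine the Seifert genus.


For alternating knots, g = (c - s + 1)/2.
= (25 - 4 + 1)/2
= 22/2 = 11

11


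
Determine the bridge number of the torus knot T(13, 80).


The bridge number of T(p,q) is min(p,q).
min(13, 80) = 13

13


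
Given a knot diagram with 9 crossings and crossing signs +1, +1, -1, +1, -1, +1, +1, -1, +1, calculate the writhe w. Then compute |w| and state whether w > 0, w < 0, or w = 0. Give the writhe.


Step 1: Count positive crossings (+1).
Positive crossings: 6
Step 2: Count negative crossings (-1).
Negative crossings: 3
Step 3: Writhe = (positive) - (negative)
w = 6 - 3 = 3
Step 4: |w| = 3, and w is positive

3


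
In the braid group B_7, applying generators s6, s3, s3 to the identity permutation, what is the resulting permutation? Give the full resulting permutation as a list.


Starting with identity [1, 2, 3, 4, 5, 6, 7].
Apply generators in sequence:
  After s6: [1, 2, 3, 4, 5, 7, 6]
  After s3: [1, 2, 4, 3, 5, 7, 6]
  After s3: [1, 2, 3, 4, 5, 7, 6]
Final permutation: [1, 2, 3, 4, 5, 7, 6]

[1, 2, 3, 4, 5, 7, 6]


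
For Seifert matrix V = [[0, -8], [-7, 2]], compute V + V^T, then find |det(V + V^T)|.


Step 1: Form V + V^T where V = [[0, -8], [-7, 2]]
  V^T = [[0, -7], [-8, 2]]
  V + V^T = [[0, -15], [-15, 4]]
Step 2: det(V + V^T) = 0*4 - (-15)*(-15)
  = 0 - 225 = -225
Step 3: Knot determinant = |det(V + V^T)| = |-225| = 225

225


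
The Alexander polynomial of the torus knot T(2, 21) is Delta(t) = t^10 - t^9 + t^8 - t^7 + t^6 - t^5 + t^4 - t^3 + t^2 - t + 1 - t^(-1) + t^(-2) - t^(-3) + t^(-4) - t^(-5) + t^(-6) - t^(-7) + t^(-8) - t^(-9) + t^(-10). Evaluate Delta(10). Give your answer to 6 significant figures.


Substituting t = 10 into Delta(t) = t^10 - t^9 + t^8 - t^7 + t^6 - t^5 + t^4 - t^3 + t^2 - t + 1 - t^(-1) + t^(-2) - t^(-3) + t^(-4) - t^(-5) + t^(-6) - t^(-7) + t^(-8) - t^(-9) + t^(-10):
Term values: (10000000000) + (-1000000000) + (100000000) + (-10000000) + (1000000) + (-100000) + (10000) + (-1000) + (100) + (-10) + (1) + (-0.1) + (0.01) + (-0.001) + (0.0001) + (-1e-05) + (1e-06) + (-1e-07) + (1e-08) + (-1e-09) + (1e-10)
Sum = 9090909091
Rounded to 6 significant figures: 9.09091e+09

9.09091e+09


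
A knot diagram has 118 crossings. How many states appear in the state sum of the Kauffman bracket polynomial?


Each crossing contributes 2 choices (A-smoothing or B-smoothing).
Total states = 2^118 = 332306998946228968225951765070086144

332306998946228968225951765070086144


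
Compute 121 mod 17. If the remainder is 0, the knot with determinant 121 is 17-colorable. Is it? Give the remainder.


Step 1: A knot is p-colorable if and only if p divides its determinant.
Step 2: Compute 121 mod 17.
121 = 7 * 17 + 2
Step 3: 121 mod 17 = 2
Step 4: The knot is 17-colorable: no

2


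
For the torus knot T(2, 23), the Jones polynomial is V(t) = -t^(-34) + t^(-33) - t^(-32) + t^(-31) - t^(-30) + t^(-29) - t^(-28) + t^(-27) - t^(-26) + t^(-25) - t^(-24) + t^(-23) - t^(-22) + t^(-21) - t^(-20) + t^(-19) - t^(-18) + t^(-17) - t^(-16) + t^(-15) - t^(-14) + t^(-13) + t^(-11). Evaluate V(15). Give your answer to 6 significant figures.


Substituting t = 15 into V(t) = -t^(-34) + t^(-33) - t^(-32) + t^(-31) - t^(-30) + t^(-29) - t^(-28) + t^(-27) - t^(-26) + t^(-25) - t^(-24) + t^(-23) - t^(-22) + t^(-21) - t^(-20) + t^(-19) - t^(-18) + t^(-17) - t^(-16) + t^(-15) - t^(-14) + t^(-13) + t^(-11):
  (-)t^(-34) = -1.03014e-40
  (+)t^(-33) = 1.54521e-39
  (-)t^(-32) = -2.31782e-38
  (+)t^(-31) = 3.47673e-37
  (-)t^(-30) = -5.2151e-36
  (+)t^(-29) = 7.82264e-35
  (-)t^(-28) = -1.1734e-33
  (+)t^(-27) = 1.76009e-32
  (-)t^(-26) = -2.64014e-31
  (+)t^(-25) = 3.96021e-30
  (-)t^(-24) = -5.94032e-29
  (+)t^(-23) = 8.91048e-28
  (-)t^(-22) = -1.33657e-26
  (+)t^(-21) = 2.00486e-25
  (-)t^(-20) = -3.00729e-24
  (+)t^(-19) = 4.51093e-23
  (-)t^(-18) = -6.76639e-22
  (+)t^(-17) = 1.01496e-20
  (-)t^(-16) = -1.52244e-19
  (+)t^(-15) = 2.28366e-18
  (-)t^(-14) = -3.42549e-17
  (+)t^(-13) = 5.13823e-16
  (+)t^(-11) = 1.1561e-13
Sum = (-1.03014e-40) + (1.54521e-39) + (-2.31782e-38) + (3.47673e-37) + (-5.2151e-36) + (7.82264e-35) + (-1.1734e-33) + (1.76009e-32) + (-2.64014e-31) + (3.96021e-30) + (-5.94032e-29) + (8.91048e-28) + (-1.33657e-26) + (2.00486e-25) + (-3.00729e-24) + (4.51093e-23) + (-6.76639e-22) + (1.01496e-20) + (-1.52244e-19) + (2.28366e-18) + (-3.42549e-17) + (5.13823e-16) + (1.1561e-13)
= 1.160919086e-13
Rounded to 6 significant figures: 1.16092e-13

1.16092e-13


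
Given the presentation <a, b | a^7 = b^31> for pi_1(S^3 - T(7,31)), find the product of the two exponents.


The relation is a^7 = b^31.
Product of exponents = 7 * 31
= 217

217


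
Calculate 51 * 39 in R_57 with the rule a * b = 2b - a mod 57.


51 * 39 = 2*39 - 51 mod 57
= 78 - 51 mod 57
= 27 mod 57 = 27

27
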